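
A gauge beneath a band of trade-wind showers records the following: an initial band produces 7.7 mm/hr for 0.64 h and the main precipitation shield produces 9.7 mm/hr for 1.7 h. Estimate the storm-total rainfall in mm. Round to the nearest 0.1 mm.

total ≈ 21.4 mm

Total = Σ Rᵢ Δtᵢ = 7.7 × 0.64 + 9.7 × 1.7
      = 4.928 + 16.49 = 21.4 mm.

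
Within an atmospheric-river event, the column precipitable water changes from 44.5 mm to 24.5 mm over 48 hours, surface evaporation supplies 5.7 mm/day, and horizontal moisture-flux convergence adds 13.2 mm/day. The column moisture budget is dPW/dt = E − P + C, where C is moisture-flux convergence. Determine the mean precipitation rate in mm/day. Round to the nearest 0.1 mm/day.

P ≈ 28.9 mm/day

dPW/dt = (24.5 − 44.5) mm / (48/24 day) = -10.000 mm/day.
P = E + C − dPW/dt = 5.7 + (13.2) − (-10.000) = 28.9 mm/day.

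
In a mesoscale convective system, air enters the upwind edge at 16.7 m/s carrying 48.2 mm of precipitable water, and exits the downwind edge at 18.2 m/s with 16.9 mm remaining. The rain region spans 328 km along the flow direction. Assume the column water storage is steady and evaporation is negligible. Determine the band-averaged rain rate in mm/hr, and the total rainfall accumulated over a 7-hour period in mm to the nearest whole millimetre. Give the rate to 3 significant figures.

Column moisture flux per unit crosswind length is F = V × PW.
Inflow: F_in = 16.7 × 48.2 = 804.94 mm·m/s
Outflow: F_out = 18.2 × 16.9 = 307.58 mm·m/s
Steady-state rate R = (F_in − F_out)/L = (804.94 − 307.58) / 328000 m = 1.516e-03 mm/s.
R = 1.516e-03 × 3600 = 5.46 mm/hr.
Over 7 h: total = 5.46 × 7 = 38.22 ≈ 38 mm.

R ≈ 5.46 mm/hr; total ≈ 38 mm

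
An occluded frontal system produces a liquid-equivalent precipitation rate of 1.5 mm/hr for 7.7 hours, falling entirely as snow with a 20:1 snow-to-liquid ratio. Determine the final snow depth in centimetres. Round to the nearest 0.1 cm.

Liquid-equivalent depth = 1.5 × 7.7 = 11.55 mm.
Snow depth = 11.55 mm × 20 = 231 mm = 23.1 cm.

snow depth ≈ 23.1 cm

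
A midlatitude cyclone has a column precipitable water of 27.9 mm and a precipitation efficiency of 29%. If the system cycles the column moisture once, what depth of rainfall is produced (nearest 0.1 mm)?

rainfall ≈ 8.1 mm

Rainfall = ε × PW = 0.29 × 27.9 = 8.1 mm.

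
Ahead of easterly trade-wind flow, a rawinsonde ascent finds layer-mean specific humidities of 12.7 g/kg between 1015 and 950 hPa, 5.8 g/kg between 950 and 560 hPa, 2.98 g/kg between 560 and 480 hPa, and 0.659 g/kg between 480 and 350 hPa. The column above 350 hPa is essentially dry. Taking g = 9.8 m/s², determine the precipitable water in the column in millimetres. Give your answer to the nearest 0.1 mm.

Precipitable water is the column-integrated vapour mass per unit area: PW = (1/g) Σ q̄ Δp, with q in kg/kg and Δp in Pa (1 kg/m² of water = 1 mm).
Layer 1015–950 hPa: Δp = 65 hPa = 6500 Pa, q̄ = 0.0127 kg/kg → 0.0127 × 6500 / 9.8 = 8.42 mm
Layer 950–560 hPa: Δp = 390 hPa = 39000 Pa, q̄ = 0.0058 kg/kg → 0.0058 × 39000 / 9.8 = 23.08 mm
Layer 560–480 hPa: Δp = 80 hPa = 8000 Pa, q̄ = 0.00298 kg/kg → 0.00298 × 8000 / 9.8 = 2.43 mm
Layer 480–350 hPa: Δp = 130 hPa = 13000 Pa, q̄ = 0.000659 kg/kg → 0.000659 × 13000 / 9.8 = 0.87 mm
PW = 8.42 + 23.08 + 2.43 + 0.87 = 34.80 ≈ 34.8 mm.

PW ≈ 34.8 mm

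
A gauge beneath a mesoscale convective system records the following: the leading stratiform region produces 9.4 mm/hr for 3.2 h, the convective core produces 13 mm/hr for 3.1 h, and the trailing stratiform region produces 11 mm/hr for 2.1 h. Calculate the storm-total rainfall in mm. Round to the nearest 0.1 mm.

total ≈ 93.5 mm

Total = Σ Rᵢ Δtᵢ = 9.4 × 3.2 + 13 × 3.1 + 11 × 2.1
      = 30.08 + 40.3 + 23.1 = 93.5 mm.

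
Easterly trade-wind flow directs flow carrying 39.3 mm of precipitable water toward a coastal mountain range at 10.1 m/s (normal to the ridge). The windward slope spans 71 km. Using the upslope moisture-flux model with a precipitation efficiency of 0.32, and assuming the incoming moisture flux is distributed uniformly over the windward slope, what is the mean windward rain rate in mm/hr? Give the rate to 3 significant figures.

Incoming column moisture flux per unit ridge length: F = V × PW = 10.1 × 39.3 = 396.93 mm·m/s.
Spread over the 71 km slope with efficiency ε = 0.32: R = ε·F/W = 0.32 × 396.93 / 71000 m = 1.789e-03 mm/s.
R = 1.789e-03 × 3600 = 6.44 mm/hr.

R ≈ 6.44 mm/hr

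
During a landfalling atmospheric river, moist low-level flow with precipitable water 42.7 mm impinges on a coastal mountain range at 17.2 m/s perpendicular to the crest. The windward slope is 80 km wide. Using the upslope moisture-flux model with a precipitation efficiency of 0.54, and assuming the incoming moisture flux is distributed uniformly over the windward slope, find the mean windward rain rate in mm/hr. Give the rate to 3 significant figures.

R ≈ 17.8 mm/hr

Incoming column moisture flux per unit ridge length: F = V × PW = 17.2 × 42.7 = 734.44 mm·m/s.
Spread over the 80 km slope with efficiency ε = 0.54: R = ε·F/W = 0.54 × 734.44 / 80000 m = 4.957e-03 mm/s.
R = 4.957e-03 × 3600 = 17.8 mm/hr.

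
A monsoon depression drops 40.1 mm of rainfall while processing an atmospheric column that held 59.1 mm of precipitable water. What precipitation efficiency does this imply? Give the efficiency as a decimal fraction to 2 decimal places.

ε = rainfall / PW = 40.1 / 59.1 = 0.68.

ε ≈ 0.68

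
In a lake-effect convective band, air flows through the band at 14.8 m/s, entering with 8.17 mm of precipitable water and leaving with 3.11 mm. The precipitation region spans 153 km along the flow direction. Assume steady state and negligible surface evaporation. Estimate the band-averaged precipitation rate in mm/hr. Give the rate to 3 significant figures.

R ≈ 1.76 mm/hr

Column moisture flux per unit crosswind length is F = V × PW.
Inflow: F_in = 14.8 × 8.17 = 120.916 mm·m/s
Outflow: F_out = 14.8 × 3.11 = 46.028 mm·m/s
Steady-state rate R = (F_in − F_out)/L = (120.916 − 46.028) / 153000 m = 4.895e-04 mm/s.
R = 4.895e-04 × 3600 = 1.76 mm/hr.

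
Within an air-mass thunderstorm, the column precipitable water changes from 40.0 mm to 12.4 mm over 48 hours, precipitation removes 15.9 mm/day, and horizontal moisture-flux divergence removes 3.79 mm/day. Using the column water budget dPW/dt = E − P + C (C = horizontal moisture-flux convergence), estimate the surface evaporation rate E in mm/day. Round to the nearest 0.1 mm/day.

E ≈ 5.9 mm/day

dPW/dt = (12.4 − 40.0) mm / (48/24 day) = -13.800 mm/day.
E = dPW/dt + P − C = (-13.800) + 15.9 − (-3.79) = 5.9 mm/day.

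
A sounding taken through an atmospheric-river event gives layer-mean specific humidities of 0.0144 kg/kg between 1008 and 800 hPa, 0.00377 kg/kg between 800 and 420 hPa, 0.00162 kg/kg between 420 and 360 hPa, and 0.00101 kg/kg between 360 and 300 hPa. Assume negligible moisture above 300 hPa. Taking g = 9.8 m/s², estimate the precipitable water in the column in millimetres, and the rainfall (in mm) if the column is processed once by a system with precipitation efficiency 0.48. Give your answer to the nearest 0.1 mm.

Precipitable water is the column-integrated vapour mass per unit area: PW = (1/g) Σ q̄ Δp, with q in kg/kg and Δp in Pa (1 kg/m² of water = 1 mm).
Layer 1008–800 hPa: Δp = 208 hPa = 20800 Pa, q̄ = 0.0144 kg/kg → 0.0144 × 20800 / 9.8 = 30.56 mm
Layer 800–420 hPa: Δp = 380 hPa = 38000 Pa, q̄ = 0.00377 kg/kg → 0.00377 × 38000 / 9.8 = 14.62 mm
Layer 420–360 hPa: Δp = 60 hPa = 6000 Pa, q̄ = 0.00162 kg/kg → 0.00162 × 6000 / 9.8 = 0.99 mm
Layer 360–300 hPa: Δp = 60 hPa = 6000 Pa, q̄ = 0.00101 kg/kg → 0.00101 × 6000 / 9.8 = 0.62 mm
PW = 30.56 + 14.62 + 0.99 + 0.62 = 46.79 ≈ 46.8 mm.
Rainfall = ε × PW = 0.48 × 46.8 = 22.5 mm.

PW ≈ 46.8 mm; rainfall ≈ 22.5 mm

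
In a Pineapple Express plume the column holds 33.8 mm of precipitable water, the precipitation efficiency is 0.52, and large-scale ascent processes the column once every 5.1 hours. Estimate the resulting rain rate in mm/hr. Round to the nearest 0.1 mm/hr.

R ≈ 3.4 mm/hr

Each overturning extracts ε × PW = 0.52 × 33.8 = 17.576 mm.
Rate = ε·PW / τ = 17.576 / 5.1 h = 3.4 mm/hr.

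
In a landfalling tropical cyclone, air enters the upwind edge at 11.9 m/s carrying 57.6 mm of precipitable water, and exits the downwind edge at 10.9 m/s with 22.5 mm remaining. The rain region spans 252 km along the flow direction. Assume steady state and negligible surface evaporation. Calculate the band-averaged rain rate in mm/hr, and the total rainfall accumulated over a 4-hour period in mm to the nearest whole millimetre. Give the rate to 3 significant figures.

Column moisture flux per unit crosswind length is F = V × PW.
Inflow: F_in = 11.9 × 57.6 = 685.44 mm·m/s
Outflow: F_out = 10.9 × 22.5 = 245.25 mm·m/s
Steady-state rate R = (F_in − F_out)/L = (685.44 − 245.25) / 252000 m = 1.747e-03 mm/s.
R = 1.747e-03 × 3600 = 6.29 mm/hr.
Over 4 h: total = 6.29 × 4 = 25.16 ≈ 25 mm.

R ≈ 6.29 mm/hr; total ≈ 25 mm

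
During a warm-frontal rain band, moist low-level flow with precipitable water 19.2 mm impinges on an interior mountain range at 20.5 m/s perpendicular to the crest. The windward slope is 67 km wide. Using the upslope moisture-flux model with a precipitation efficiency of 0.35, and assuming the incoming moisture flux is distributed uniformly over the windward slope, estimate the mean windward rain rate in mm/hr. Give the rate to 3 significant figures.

R ≈ 7.40 mm/hr

Incoming column moisture flux per unit ridge length: F = V × PW = 20.5 × 19.2 = 393.6 mm·m/s.
Spread over the 67 km slope with efficiency ε = 0.35: R = ε·F/W = 0.35 × 393.6 / 67000 m = 2.056e-03 mm/s.
R = 2.056e-03 × 3600 = 7.40 mm/hr.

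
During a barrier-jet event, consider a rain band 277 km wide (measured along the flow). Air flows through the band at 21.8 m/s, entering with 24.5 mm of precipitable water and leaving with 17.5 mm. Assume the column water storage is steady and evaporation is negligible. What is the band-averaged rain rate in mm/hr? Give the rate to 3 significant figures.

Column moisture flux per unit crosswind length is F = V × PW.
Inflow: F_in = 21.8 × 24.5 = 534.1 mm·m/s
Outflow: F_out = 21.8 × 17.5 = 381.5 mm·m/s
Steady-state rate R = (F_in − F_out)/L = (534.1 − 381.5) / 277000 m = 5.509e-04 mm/s.
R = 5.509e-04 × 3600 = 1.98 mm/hr.

R ≈ 1.98 mm/hr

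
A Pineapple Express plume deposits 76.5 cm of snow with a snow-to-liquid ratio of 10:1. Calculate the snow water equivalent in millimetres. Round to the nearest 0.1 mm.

SWE ≈ 76.5 mm

SWE = snow depth / ratio = 76.5 cm / 10 = 7.650 cm = 76.5 mm.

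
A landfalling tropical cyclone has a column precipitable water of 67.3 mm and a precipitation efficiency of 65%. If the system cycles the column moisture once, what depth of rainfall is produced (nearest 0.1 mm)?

rainfall ≈ 43.7 mm

Rainfall = ε × PW = 0.65 × 67.3 = 43.7 mm.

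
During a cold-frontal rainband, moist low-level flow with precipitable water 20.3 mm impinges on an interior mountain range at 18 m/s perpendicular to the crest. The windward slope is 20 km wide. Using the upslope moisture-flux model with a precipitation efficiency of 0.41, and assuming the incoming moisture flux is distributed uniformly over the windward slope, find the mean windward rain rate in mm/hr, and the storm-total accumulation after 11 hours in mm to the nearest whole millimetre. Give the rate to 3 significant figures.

R ≈ 27.0 mm/hr; total ≈ 297 mm

Incoming column moisture flux per unit ridge length: F = V × PW = 18 × 20.3 = 365.4 mm·m/s.
Spread over the 20 km slope with efficiency ε = 0.41: R = ε·F/W = 0.41 × 365.4 / 20000 m = 7.491e-03 mm/s.
R = 7.491e-03 × 3600 = 27.0 mm/hr.
Over 11 h: total = 27.0 × 11 = 297 mm.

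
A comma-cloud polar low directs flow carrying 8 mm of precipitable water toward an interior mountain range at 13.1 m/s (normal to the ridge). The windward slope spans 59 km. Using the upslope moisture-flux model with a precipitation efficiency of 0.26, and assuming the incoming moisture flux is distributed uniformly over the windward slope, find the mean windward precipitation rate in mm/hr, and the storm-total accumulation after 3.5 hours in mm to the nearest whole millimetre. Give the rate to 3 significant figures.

R ≈ 1.66 mm/hr; total ≈ 6 mm

Incoming column moisture flux per unit ridge length: F = V × PW = 13.1 × 8 = 104.8 mm·m/s.
Spread over the 59 km slope with efficiency ε = 0.26: R = ε·F/W = 0.26 × 104.8 / 59000 m = 4.618e-04 mm/s.
R = 4.618e-04 × 3600 = 1.66 mm/hr.
Over 3.5 h: total = 1.66 × 3.5 = 5.81 ≈ 6 mm.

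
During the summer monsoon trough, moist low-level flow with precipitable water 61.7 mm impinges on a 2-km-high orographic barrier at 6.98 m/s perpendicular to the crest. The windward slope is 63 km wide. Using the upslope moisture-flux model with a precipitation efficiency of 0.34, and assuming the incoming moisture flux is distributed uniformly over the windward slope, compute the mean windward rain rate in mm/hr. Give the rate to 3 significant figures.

R ≈ 8.37 mm/hr

Incoming column moisture flux per unit ridge length: F = V × PW = 6.98 × 61.7 = 430.666 mm·m/s.
Spread over the 63 km slope with efficiency ε = 0.34: R = ε·F/W = 0.34 × 430.666 / 63000 m = 2.324e-03 mm/s.
R = 2.324e-03 × 3600 = 8.37 mm/hr.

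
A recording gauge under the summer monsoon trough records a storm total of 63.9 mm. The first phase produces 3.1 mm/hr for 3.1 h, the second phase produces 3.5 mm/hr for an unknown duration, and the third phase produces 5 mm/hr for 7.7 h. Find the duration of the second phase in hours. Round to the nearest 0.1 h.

duration ≈ 4.5 h

Known phases: 3.1 × 3.1 + 5 × 7.7 = 9.61 + 38.5 = 48.11 mm.
Remaining depth = 63.9 − 48.11 = 15.79 mm.
Duration = 15.79 / 3.5 = 4.5 h.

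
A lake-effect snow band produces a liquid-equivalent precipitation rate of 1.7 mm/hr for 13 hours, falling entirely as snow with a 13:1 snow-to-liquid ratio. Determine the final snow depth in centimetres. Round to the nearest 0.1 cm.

snow depth ≈ 28.7 cm

Liquid-equivalent depth = 1.7 × 13 = 22.1 mm.
Snow depth = 22.1 mm × 13 = 287.3 mm = 28.7 cm.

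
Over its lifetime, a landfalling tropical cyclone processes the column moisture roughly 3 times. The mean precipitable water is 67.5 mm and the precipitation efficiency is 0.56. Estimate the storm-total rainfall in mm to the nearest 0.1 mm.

rainfall ≈ 113.4 mm

Each cycle deposits ε × PW = 0.56 × 67.5 = 37.8 mm.
Over 3 cycles: 3 × 37.8 = 113.4 mm.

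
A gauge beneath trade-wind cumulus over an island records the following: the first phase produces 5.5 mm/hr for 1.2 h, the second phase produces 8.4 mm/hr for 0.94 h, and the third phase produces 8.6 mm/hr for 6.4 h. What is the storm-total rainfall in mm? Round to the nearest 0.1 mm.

Total = Σ Rᵢ Δtᵢ = 5.5 × 1.2 + 8.4 × 0.94 + 8.6 × 6.4
      = 6.6 + 7.896 + 55.04 = 69.5 mm.

total ≈ 69.5 mm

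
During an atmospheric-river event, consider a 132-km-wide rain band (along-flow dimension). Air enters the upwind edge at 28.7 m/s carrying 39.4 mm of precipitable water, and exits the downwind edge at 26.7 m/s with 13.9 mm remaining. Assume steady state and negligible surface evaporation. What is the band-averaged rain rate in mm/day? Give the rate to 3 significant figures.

R ≈ 497 mm/day

Column moisture flux per unit crosswind length is F = V × PW.
Inflow: F_in = 28.7 × 39.4 = 1130.78 mm·m/s
Outflow: F_out = 26.7 × 13.9 = 371.13 mm·m/s
Steady-state rate R = (F_in − F_out)/L = (1130.78 − 371.13) / 132000 m = 5.755e-03 mm/s.
R = 5.755e-03 × 3600 × 24 = 497 mm/day.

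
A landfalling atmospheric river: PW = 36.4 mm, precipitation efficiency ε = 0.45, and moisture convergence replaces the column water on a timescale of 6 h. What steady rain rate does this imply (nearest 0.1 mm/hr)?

R ≈ 2.7 mm/hr

Each overturning extracts ε × PW = 0.45 × 36.4 = 16.38 mm.
Rate = ε·PW / τ = 16.38 / 6 h = 2.7 mm/hr.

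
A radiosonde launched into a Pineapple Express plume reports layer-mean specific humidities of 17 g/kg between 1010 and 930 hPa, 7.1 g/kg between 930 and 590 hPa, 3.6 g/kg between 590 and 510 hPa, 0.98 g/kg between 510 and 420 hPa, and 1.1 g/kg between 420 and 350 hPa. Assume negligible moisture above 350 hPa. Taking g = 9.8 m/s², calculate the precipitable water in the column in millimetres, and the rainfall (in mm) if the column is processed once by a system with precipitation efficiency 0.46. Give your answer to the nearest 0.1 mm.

Precipitable water is the column-integrated vapour mass per unit area: PW = (1/g) Σ q̄ Δp, with q in kg/kg and Δp in Pa (1 kg/m² of water = 1 mm).
Layer 1010–930 hPa: Δp = 80 hPa = 8000 Pa, q̄ = 0.017 kg/kg → 0.017 × 8000 / 9.8 = 13.88 mm
Layer 930–590 hPa: Δp = 340 hPa = 34000 Pa, q̄ = 0.0071 kg/kg → 0.0071 × 34000 / 9.8 = 24.63 mm
Layer 590–510 hPa: Δp = 80 hPa = 8000 Pa, q̄ = 0.0036 kg/kg → 0.0036 × 8000 / 9.8 = 2.94 mm
Layer 510–420 hPa: Δp = 90 hPa = 9000 Pa, q̄ = 0.00098 kg/kg → 0.00098 × 9000 / 9.8 = 0.90 mm
Layer 420–350 hPa: Δp = 70 hPa = 7000 Pa, q̄ = 0.0011 kg/kg → 0.0011 × 7000 / 9.8 = 0.79 mm
PW = 13.88 + 24.63 + 2.94 + 0.90 + 0.79 = 43.14 ≈ 43.1 mm.
Rainfall = ε × PW = 0.46 × 43.1 = 19.8 mm.

PW ≈ 43.1 mm; rainfall ≈ 19.8 mm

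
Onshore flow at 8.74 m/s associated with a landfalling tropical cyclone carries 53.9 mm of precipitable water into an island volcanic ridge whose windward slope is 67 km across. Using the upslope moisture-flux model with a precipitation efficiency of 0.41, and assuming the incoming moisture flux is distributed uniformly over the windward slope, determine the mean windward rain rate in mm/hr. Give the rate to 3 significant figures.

Incoming column moisture flux per unit ridge length: F = V × PW = 8.74 × 53.9 = 471.086 mm·m/s.
Spread over the 67 km slope with efficiency ε = 0.41: R = ε·F/W = 0.41 × 471.086 / 67000 m = 2.883e-03 mm/s.
R = 2.883e-03 × 3600 = 10.4 mm/hr.

R ≈ 10.4 mm/hr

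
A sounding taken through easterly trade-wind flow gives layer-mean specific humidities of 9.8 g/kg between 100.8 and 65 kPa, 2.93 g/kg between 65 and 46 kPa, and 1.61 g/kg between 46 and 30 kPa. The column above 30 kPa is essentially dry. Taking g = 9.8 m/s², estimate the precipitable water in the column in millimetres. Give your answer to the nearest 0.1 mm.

Precipitable water is the column-integrated vapour mass per unit area: PW = (1/g) Σ q̄ Δp, with q in kg/kg and Δp in Pa (1 kg/m² of water = 1 mm).
Layer 100.8–65 kPa: Δp = 358 hPa = 35800 Pa, q̄ = 0.0098 kg/kg → 0.0098 × 35800 / 9.8 = 35.80 mm
Layer 65–46 kPa: Δp = 190 hPa = 19000 Pa, q̄ = 0.00293 kg/kg → 0.00293 × 19000 / 9.8 = 5.68 mm
Layer 46–30 kPa: Δp = 160 hPa = 16000 Pa, q̄ = 0.00161 kg/kg → 0.00161 × 16000 / 9.8 = 2.63 mm
PW = 35.80 + 5.68 + 2.63 = 44.11 ≈ 44.1 mm.

PW ≈ 44.1 mm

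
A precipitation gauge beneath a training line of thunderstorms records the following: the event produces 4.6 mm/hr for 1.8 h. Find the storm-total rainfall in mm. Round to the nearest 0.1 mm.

Total = Σ Rᵢ Δtᵢ = 4.6 × 1.8
      = 8.28 = 8.3 mm.

total ≈ 8.3 mm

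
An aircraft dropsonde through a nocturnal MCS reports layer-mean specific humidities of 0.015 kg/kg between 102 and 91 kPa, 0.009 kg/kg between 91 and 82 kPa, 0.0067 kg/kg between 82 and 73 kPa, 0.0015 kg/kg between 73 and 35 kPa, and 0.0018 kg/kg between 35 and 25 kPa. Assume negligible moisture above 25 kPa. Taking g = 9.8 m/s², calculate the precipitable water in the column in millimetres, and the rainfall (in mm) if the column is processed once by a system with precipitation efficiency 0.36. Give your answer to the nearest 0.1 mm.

Precipitable water is the column-integrated vapour mass per unit area: PW = (1/g) Σ q̄ Δp, with q in kg/kg and Δp in Pa (1 kg/m² of water = 1 mm).
Layer 102–91 kPa: Δp = 110 hPa = 11000 Pa, q̄ = 0.015 kg/kg → 0.015 × 11000 / 9.8 = 16.84 mm
Layer 91–82 kPa: Δp = 90 hPa = 9000 Pa, q̄ = 0.009 kg/kg → 0.009 × 9000 / 9.8 = 8.27 mm
Layer 82–73 kPa: Δp = 90 hPa = 9000 Pa, q̄ = 0.0067 kg/kg → 0.0067 × 9000 / 9.8 = 6.15 mm
Layer 73–35 kPa: Δp = 380 hPa = 38000 Pa, q̄ = 0.0015 kg/kg → 0.0015 × 38000 / 9.8 = 5.82 mm
Layer 35–25 kPa: Δp = 100 hPa = 10000 Pa, q̄ = 0.0018 kg/kg → 0.0018 × 10000 / 9.8 = 1.84 mm
PW = 16.84 + 8.27 + 6.15 + 5.82 + 1.84 = 38.92 ≈ 38.9 mm.
Rainfall = ε × PW = 0.36 × 38.9 = 14.0 mm.

PW ≈ 38.9 mm; rainfall ≈ 14.0 mm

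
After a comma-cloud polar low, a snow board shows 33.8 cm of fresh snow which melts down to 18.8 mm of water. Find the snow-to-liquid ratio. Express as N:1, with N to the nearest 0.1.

Ratio = snow depth / SWE = 338 mm / 18.8 mm = 18.0, i.e. 18.0:1.

ratio ≈ 18.0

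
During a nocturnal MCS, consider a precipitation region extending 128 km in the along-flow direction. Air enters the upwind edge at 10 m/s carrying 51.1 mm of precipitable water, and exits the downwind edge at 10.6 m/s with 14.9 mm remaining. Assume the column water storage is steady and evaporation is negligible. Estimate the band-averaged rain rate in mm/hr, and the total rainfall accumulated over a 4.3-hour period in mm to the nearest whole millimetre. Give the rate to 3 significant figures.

Column moisture flux per unit crosswind length is F = V × PW.
Inflow: F_in = 10 × 51.1 = 511 mm·m/s
Outflow: F_out = 10.6 × 14.9 = 157.94 mm·m/s
Steady-state rate R = (F_in − F_out)/L = (511 − 157.94) / 128000 m = 2.758e-03 mm/s.
R = 2.758e-03 × 3600 = 9.93 mm/hr.
Over 4.3 h: total = 9.93 × 4.3 = 42.699 ≈ 43 mm.

R ≈ 9.93 mm/hr; total ≈ 43 mm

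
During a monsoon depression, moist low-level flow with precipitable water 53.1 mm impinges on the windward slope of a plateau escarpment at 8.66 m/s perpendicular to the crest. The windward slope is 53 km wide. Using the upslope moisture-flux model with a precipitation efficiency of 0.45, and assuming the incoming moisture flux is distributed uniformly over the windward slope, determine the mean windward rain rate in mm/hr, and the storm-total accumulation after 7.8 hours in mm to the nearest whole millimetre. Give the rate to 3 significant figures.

R ≈ 14.1 mm/hr; total ≈ 110 mm

Incoming column moisture flux per unit ridge length: F = V × PW = 8.66 × 53.1 = 459.846 mm·m/s.
Spread over the 53 km slope with efficiency ε = 0.45: R = ε·F/W = 0.45 × 459.846 / 53000 m = 3.904e-03 mm/s.
R = 3.904e-03 × 3600 = 14.1 mm/hr.
Over 7.8 h: total = 14.1 × 7.8 = 109.98 ≈ 110 mm.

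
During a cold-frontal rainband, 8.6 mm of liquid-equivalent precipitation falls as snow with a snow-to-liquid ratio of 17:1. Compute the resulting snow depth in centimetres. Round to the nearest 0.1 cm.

snow depth ≈ 14.6 cm

Snow depth = liquid × ratio = 8.6 mm × 17 = 146.2 mm = 14.6 cm.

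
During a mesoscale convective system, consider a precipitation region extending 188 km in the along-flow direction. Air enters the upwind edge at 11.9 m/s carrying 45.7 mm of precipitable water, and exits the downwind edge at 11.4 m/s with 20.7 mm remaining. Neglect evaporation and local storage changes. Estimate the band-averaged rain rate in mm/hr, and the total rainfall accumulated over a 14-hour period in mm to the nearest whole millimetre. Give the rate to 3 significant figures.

Column moisture flux per unit crosswind length is F = V × PW.
Inflow: F_in = 11.9 × 45.7 = 543.83 mm·m/s
Outflow: F_out = 11.4 × 20.7 = 235.98 mm·m/s
Steady-state rate R = (F_in − F_out)/L = (543.83 − 235.98) / 188000 m = 1.638e-03 mm/s.
R = 1.638e-03 × 3600 = 5.90 mm/hr.
Over 14 h: total = 5.90 × 14 = 82.6 ≈ 83 mm.

R ≈ 5.90 mm/hr; total ≈ 83 mm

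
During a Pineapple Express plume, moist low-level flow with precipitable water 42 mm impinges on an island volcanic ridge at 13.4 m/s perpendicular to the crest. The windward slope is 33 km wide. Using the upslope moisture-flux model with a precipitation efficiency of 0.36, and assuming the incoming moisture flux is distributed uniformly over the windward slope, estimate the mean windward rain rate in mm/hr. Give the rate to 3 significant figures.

R ≈ 22.1 mm/hr

Incoming column moisture flux per unit ridge length: F = V × PW = 13.4 × 42 = 562.8 mm·m/s.
Spread over the 33 km slope with efficiency ε = 0.36: R = ε·F/W = 0.36 × 562.8 / 33000 m = 6.140e-03 mm/s.
R = 6.140e-03 × 3600 = 22.1 mm/hr.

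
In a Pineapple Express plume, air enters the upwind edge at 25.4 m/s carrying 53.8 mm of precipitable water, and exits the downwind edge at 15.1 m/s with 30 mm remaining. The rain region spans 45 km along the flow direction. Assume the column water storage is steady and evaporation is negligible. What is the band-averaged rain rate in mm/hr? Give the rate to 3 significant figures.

R ≈ 73.1 mm/hr

Column moisture flux per unit crosswind length is F = V × PW.
Inflow: F_in = 25.4 × 53.8 = 1366.52 mm·m/s
Outflow: F_out = 15.1 × 30 = 453 mm·m/s
Steady-state rate R = (F_in − F_out)/L = (1366.52 − 453) / 45000 m = 2.030e-02 mm/s.
R = 2.030e-02 × 3600 = 73.1 mm/hr.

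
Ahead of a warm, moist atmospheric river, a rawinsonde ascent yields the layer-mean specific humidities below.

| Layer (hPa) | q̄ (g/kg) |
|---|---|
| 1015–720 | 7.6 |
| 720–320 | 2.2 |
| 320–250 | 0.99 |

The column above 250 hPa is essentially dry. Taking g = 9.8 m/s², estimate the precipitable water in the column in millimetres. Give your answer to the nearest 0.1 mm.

PW ≈ 32.6 mm

Precipitable water is the column-integrated vapour mass per unit area: PW = (1/g) Σ q̄ Δp, with q in kg/kg and Δp in Pa (1 kg/m² of water = 1 mm).
Layer 1015–720 hPa: Δp = 295 hPa = 29500 Pa, q̄ = 0.0076 kg/kg → 0.0076 × 29500 / 9.8 = 22.88 mm
Layer 720–320 hPa: Δp = 400 hPa = 40000 Pa, q̄ = 0.0022 kg/kg → 0.0022 × 40000 / 9.8 = 8.98 mm
Layer 320–250 hPa: Δp = 70 hPa = 7000 Pa, q̄ = 0.00099 kg/kg → 0.00099 × 7000 / 9.8 = 0.71 mm
PW = 22.88 + 8.98 + 0.71 = 32.57 ≈ 32.6 mm.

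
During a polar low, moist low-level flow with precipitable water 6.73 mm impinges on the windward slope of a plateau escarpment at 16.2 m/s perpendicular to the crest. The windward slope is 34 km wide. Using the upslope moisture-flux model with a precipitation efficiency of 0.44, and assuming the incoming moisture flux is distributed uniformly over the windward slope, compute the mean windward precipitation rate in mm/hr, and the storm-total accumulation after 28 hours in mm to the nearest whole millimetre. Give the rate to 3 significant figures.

R ≈ 5.08 mm/hr; total ≈ 142 mm

Incoming column moisture flux per unit ridge length: F = V × PW = 16.2 × 6.73 = 109.026 mm·m/s.
Spread over the 34 km slope with efficiency ε = 0.44: R = ε·F/W = 0.44 × 109.026 / 34000 m = 1.411e-03 mm/s.
R = 1.411e-03 × 3600 = 5.08 mm/hr.
Over 28 h: total = 5.08 × 28 = 142.24 ≈ 142 mm.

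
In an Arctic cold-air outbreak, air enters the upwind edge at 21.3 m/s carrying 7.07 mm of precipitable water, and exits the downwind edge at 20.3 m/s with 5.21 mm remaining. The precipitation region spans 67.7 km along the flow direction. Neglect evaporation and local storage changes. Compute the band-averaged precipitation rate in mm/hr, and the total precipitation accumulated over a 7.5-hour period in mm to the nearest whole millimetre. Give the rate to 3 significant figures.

R ≈ 2.38 mm/hr; total ≈ 18 mm

Column moisture flux per unit crosswind length is F = V × PW.
Inflow: F_in = 21.3 × 7.07 = 150.591 mm·m/s
Outflow: F_out = 20.3 × 5.21 = 105.763 mm·m/s
Steady-state rate R = (F_in − F_out)/L = (150.591 − 105.763) / 67700 m = 6.622e-04 mm/s.
R = 6.622e-04 × 3600 = 2.38 mm/hr.
Over 7.5 h: total = 2.38 × 7.5 = 17.85 ≈ 18 mm.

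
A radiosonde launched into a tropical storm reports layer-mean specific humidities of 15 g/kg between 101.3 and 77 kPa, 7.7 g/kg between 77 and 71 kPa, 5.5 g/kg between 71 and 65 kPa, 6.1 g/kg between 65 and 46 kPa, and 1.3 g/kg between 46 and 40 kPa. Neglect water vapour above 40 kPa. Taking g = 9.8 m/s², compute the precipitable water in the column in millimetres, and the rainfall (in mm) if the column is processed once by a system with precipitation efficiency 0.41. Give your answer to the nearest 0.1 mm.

PW ≈ 57.9 mm; rainfall ≈ 23.7 mm

Precipitable water is the column-integrated vapour mass per unit area: PW = (1/g) Σ q̄ Δp, with q in kg/kg and Δp in Pa (1 kg/m² of water = 1 mm).
Layer 101.3–77 kPa: Δp = 243 hPa = 24300 Pa, q̄ = 0.015 kg/kg → 0.015 × 24300 / 9.8 = 37.19 mm
Layer 77–71 kPa: Δp = 60 hPa = 6000 Pa, q̄ = 0.0077 kg/kg → 0.0077 × 6000 / 9.8 = 4.71 mm
Layer 71–65 kPa: Δp = 60 hPa = 6000 Pa, q̄ = 0.0055 kg/kg → 0.0055 × 6000 / 9.8 = 3.37 mm
Layer 65–46 kPa: Δp = 190 hPa = 19000 Pa, q̄ = 0.0061 kg/kg → 0.0061 × 19000 / 9.8 = 11.83 mm
Layer 46–40 kPa: Δp = 60 hPa = 6000 Pa, q̄ = 0.0013 kg/kg → 0.0013 × 6000 / 9.8 = 0.80 mm
PW = 37.19 + 4.71 + 3.37 + 11.83 + 0.80 = 57.90 ≈ 57.9 mm.
Rainfall = ε × PW = 0.41 × 57.9 = 23.7 mm.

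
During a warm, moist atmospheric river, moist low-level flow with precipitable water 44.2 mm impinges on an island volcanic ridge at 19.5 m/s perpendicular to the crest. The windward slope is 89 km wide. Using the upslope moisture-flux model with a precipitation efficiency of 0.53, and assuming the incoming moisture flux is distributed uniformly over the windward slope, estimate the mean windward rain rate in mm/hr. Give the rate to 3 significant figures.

R ≈ 18.5 mm/hr

Incoming column moisture flux per unit ridge length: F = V × PW = 19.5 × 44.2 = 861.9 mm·m/s.
Spread over the 89 km slope with efficiency ε = 0.53: R = ε·F/W = 0.53 × 861.9 / 89000 m = 5.133e-03 mm/s.
R = 5.133e-03 × 3600 = 18.5 mm/hr.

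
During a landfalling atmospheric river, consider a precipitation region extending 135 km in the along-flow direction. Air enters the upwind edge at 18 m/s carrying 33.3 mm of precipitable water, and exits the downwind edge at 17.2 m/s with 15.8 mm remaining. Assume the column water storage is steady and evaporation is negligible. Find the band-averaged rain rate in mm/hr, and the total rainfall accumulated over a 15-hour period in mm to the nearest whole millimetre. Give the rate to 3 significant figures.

R ≈ 8.74 mm/hr; total ≈ 131 mm

Column moisture flux per unit crosswind length is F = V × PW.
Inflow: F_in = 18 × 33.3 = 599.4 mm·m/s
Outflow: F_out = 17.2 × 15.8 = 271.76 mm·m/s
Steady-state rate R = (F_in − F_out)/L = (599.4 − 271.76) / 135000 m = 2.427e-03 mm/s.
R = 2.427e-03 × 3600 = 8.74 mm/hr.
Over 15 h: total = 8.74 × 15 = 131.1 ≈ 131 mm.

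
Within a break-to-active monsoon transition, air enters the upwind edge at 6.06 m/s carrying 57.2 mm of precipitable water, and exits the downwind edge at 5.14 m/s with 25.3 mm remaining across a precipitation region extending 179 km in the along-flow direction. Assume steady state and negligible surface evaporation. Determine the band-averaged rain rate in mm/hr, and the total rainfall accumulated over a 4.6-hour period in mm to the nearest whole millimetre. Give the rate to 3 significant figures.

R ≈ 4.36 mm/hr; total ≈ 20 mm

Column moisture flux per unit crosswind length is F = V × PW.
Inflow: F_in = 6.06 × 57.2 = 346.632 mm·m/s
Outflow: F_out = 5.14 × 25.3 = 130.042 mm·m/s
Steady-state rate R = (F_in − F_out)/L = (346.632 − 130.042) / 179000 m = 1.210e-03 mm/s.
R = 1.210e-03 × 3600 = 4.36 mm/hr.
Over 4.6 h: total = 4.36 × 4.6 = 20.056 ≈ 20 mm.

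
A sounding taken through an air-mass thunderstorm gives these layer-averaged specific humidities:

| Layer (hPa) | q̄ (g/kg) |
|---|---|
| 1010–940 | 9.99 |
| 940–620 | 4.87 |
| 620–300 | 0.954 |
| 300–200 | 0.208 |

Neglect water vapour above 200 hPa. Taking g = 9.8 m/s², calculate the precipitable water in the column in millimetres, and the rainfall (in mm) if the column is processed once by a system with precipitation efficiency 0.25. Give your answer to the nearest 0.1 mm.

PW ≈ 26.4 mm; rainfall ≈ 6.6 mm

Precipitable water is the column-integrated vapour mass per unit area: PW = (1/g) Σ q̄ Δp, with q in kg/kg and Δp in Pa (1 kg/m² of water = 1 mm).
Layer 1010–940 hPa: Δp = 70 hPa = 7000 Pa, q̄ = 0.00999 kg/kg → 0.00999 × 7000 / 9.8 = 7.14 mm
Layer 940–620 hPa: Δp = 320 hPa = 32000 Pa, q̄ = 0.00487 kg/kg → 0.00487 × 32000 / 9.8 = 15.90 mm
Layer 620–300 hPa: Δp = 320 hPa = 32000 Pa, q̄ = 0.000954 kg/kg → 0.000954 × 32000 / 9.8 = 3.12 mm
Layer 300–200 hPa: Δp = 100 hPa = 10000 Pa, q̄ = 0.000208 kg/kg → 0.000208 × 10000 / 9.8 = 0.21 mm
PW = 7.14 + 15.90 + 3.12 + 0.21 = 26.37 ≈ 26.4 mm.
Rainfall = ε × PW = 0.25 × 26.4 = 6.6 mm.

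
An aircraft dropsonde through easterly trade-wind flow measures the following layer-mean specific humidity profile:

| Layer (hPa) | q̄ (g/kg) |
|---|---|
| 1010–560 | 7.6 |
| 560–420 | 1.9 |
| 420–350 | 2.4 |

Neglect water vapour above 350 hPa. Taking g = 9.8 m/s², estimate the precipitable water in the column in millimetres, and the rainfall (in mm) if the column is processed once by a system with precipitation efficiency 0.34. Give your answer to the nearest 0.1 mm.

PW ≈ 39.3 mm; rainfall ≈ 13.4 mm

Precipitable water is the column-integrated vapour mass per unit area: PW = (1/g) Σ q̄ Δp, with q in kg/kg and Δp in Pa (1 kg/m² of water = 1 mm).
Layer 1010–560 hPa: Δp = 450 hPa = 45000 Pa, q̄ = 0.0076 kg/kg → 0.0076 × 45000 / 9.8 = 34.90 mm
Layer 560–420 hPa: Δp = 140 hPa = 14000 Pa, q̄ = 0.0019 kg/kg → 0.0019 × 14000 / 9.8 = 2.71 mm
Layer 420–350 hPa: Δp = 70 hPa = 7000 Pa, q̄ = 0.0024 kg/kg → 0.0024 × 7000 / 9.8 = 1.71 mm
PW = 34.90 + 2.71 + 1.71 = 39.32 ≈ 39.3 mm.
Rainfall = ε × PW = 0.34 × 39.3 = 13.4 mm.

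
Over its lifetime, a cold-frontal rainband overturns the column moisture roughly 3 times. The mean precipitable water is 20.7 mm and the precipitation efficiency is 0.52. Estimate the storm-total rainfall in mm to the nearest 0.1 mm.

Each cycle deposits ε × PW = 0.52 × 20.7 = 10.764 mm.
Over 3 cycles: 3 × 10.764 = 32.3 mm.

rainfall ≈ 32.3 mm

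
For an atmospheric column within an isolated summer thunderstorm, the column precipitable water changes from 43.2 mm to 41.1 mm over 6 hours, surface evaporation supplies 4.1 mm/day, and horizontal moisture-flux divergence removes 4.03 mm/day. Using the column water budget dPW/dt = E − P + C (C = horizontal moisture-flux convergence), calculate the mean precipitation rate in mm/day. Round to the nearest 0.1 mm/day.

P ≈ 8.5 mm/day

dPW/dt = (41.1 − 43.2) mm / (6/24 day) = -8.400 mm/day.
P = E + C − dPW/dt = 4.1 + (-4.03) − (-8.400) = 8.5 mm/day.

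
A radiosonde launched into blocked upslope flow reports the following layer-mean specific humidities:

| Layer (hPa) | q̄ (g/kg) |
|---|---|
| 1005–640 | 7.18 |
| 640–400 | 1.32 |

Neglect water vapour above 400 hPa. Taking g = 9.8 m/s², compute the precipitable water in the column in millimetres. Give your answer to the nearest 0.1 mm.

PW ≈ 30.0 mm

Precipitable water is the column-integrated vapour mass per unit area: PW = (1/g) Σ q̄ Δp, with q in kg/kg and Δp in Pa (1 kg/m² of water = 1 mm).
Layer 1005–640 hPa: Δp = 365 hPa = 36500 Pa, q̄ = 0.00718 kg/kg → 0.00718 × 36500 / 9.8 = 26.74 mm
Layer 640–400 hPa: Δp = 240 hPa = 24000 Pa, q̄ = 0.00132 kg/kg → 0.00132 × 24000 / 9.8 = 3.23 mm
PW = 26.74 + 3.23 = 29.97 ≈ 30.0 mm.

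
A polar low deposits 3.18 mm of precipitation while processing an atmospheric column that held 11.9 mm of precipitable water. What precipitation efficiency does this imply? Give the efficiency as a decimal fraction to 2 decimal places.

ε ≈ 0.27

ε = precipitation / PW = 3.18 / 11.9 = 0.27.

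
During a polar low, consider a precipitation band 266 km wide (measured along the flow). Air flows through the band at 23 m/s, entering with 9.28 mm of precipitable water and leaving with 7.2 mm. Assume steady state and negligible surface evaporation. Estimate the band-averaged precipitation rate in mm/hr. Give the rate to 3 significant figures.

R ≈ 0.647 mm/hr

Column moisture flux per unit crosswind length is F = V × PW.
Inflow: F_in = 23 × 9.28 = 213.44 mm·m/s
Outflow: F_out = 23 × 7.2 = 165.6 mm·m/s
Steady-state rate R = (F_in − F_out)/L = (213.44 − 165.6) / 266000 m = 1.798e-04 mm/s.
R = 1.798e-04 × 3600 = 0.647 mm/hr.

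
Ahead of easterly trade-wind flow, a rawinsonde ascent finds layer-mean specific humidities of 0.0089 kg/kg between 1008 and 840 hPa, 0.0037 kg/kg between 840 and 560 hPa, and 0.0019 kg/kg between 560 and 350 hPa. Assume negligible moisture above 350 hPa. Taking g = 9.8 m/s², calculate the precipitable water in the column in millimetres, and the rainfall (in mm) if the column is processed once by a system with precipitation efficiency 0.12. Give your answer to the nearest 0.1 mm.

PW ≈ 29.9 mm; rainfall ≈ 3.6 mm

Precipitable water is the column-integrated vapour mass per unit area: PW = (1/g) Σ q̄ Δp, with q in kg/kg and Δp in Pa (1 kg/m² of water = 1 mm).
Layer 1008–840 hPa: Δp = 168 hPa = 16800 Pa, q̄ = 0.0089 kg/kg → 0.0089 × 16800 / 9.8 = 15.26 mm
Layer 840–560 hPa: Δp = 280 hPa = 28000 Pa, q̄ = 0.0037 kg/kg → 0.0037 × 28000 / 9.8 = 10.57 mm
Layer 560–350 hPa: Δp = 210 hPa = 21000 Pa, q̄ = 0.0019 kg/kg → 0.0019 × 21000 / 9.8 = 4.07 mm
PW = 15.26 + 10.57 + 4.07 = 29.90 ≈ 29.9 mm.
Rainfall = ε × PW = 0.12 × 29.9 = 3.6 mm.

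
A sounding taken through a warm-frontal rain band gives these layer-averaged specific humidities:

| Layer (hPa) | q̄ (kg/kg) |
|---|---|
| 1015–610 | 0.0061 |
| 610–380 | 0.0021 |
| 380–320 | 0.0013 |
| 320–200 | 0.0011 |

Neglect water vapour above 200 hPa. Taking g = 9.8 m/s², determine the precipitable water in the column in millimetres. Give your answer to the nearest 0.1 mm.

PW ≈ 32.3 mm

Precipitable water is the column-integrated vapour mass per unit area: PW = (1/g) Σ q̄ Δp, with q in kg/kg and Δp in Pa (1 kg/m² of water = 1 mm).
Layer 1015–610 hPa: Δp = 405 hPa = 40500 Pa, q̄ = 0.0061 kg/kg → 0.0061 × 40500 / 9.8 = 25.21 mm
Layer 610–380 hPa: Δp = 230 hPa = 23000 Pa, q̄ = 0.0021 kg/kg → 0.0021 × 23000 / 9.8 = 4.93 mm
Layer 380–320 hPa: Δp = 60 hPa = 6000 Pa, q̄ = 0.0013 kg/kg → 0.0013 × 6000 / 9.8 = 0.80 mm
Layer 320–200 hPa: Δp = 120 hPa = 12000 Pa, q̄ = 0.0011 kg/kg → 0.0011 × 12000 / 9.8 = 1.35 mm
PW = 25.21 + 4.93 + 0.80 + 1.35 = 32.29 ≈ 32.3 mm.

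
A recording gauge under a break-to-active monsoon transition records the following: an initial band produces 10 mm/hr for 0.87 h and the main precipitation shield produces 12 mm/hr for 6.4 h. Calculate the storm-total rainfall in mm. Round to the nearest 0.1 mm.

Total = Σ Rᵢ Δtᵢ = 10 × 0.87 + 12 × 6.4
      = 8.7 + 76.8 = 85.5 mm.

total ≈ 85.5 mm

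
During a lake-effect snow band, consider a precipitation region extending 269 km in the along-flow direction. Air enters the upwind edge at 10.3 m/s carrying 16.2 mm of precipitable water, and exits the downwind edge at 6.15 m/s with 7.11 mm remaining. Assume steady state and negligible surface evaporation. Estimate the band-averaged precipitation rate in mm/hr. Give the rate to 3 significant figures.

R ≈ 1.65 mm/hr

Column moisture flux per unit crosswind length is F = V × PW.
Inflow: F_in = 10.3 × 16.2 = 166.86 mm·m/s
Outflow: F_out = 6.15 × 7.11 = 43.7265 mm·m/s
Steady-state rate R = (F_in − F_out)/L = (166.86 − 43.7265) / 269000 m = 4.577e-04 mm/s.
R = 4.577e-04 × 3600 = 1.65 mm/hr.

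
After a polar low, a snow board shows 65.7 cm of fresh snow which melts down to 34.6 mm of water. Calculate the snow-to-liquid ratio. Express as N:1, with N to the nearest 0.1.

Ratio = snow depth / SWE = 657 mm / 34.6 mm = 19.0, i.e. 19.0:1.

ratio ≈ 19.0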